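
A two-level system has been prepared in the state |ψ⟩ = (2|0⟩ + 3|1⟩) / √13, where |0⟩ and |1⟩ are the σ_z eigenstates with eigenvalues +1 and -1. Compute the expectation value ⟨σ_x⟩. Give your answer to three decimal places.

⟨σ_x⟩ = 2 Re(a* b)/(|a|²+|b|²) with a = 2, b = 3.
a* b = 6, so ⟨σ_x⟩ = 12/13.

0.923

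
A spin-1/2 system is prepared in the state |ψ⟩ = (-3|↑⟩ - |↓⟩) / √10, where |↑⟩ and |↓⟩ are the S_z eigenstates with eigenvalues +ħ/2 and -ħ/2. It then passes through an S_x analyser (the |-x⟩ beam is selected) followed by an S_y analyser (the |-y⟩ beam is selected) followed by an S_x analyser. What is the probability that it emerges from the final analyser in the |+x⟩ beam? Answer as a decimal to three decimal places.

0.050

First analyser (S_x): P(|-x⟩) = |⟨-x|ψ⟩|² = 4/20.
After stage 1 the state is |-x⟩; P(|-y⟩) = |⟨-y|-x⟩|² = 1/2.
After stage 2 the state is |-y⟩; P(|+x⟩) = |⟨+x|-y⟩|² = 1/2.
Joint probability = 4/20 × 1/2 × 1/2 = 0.050.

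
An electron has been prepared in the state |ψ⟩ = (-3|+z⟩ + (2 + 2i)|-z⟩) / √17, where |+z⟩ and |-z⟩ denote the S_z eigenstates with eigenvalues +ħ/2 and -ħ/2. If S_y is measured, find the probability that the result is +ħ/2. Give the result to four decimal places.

0.1471

|+y⟩ = (|+z⟩ + i|-z⟩)/√2, so ⟨+y|ψ⟩ = (-1 - 2i) / (√2·√17).
P = |-1 - 2i|² / 34 = 5/34.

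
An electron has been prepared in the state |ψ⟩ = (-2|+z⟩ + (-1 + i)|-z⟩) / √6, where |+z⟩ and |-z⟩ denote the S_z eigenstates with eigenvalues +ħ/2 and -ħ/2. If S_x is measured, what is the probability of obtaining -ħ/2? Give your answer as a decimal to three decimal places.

|-x⟩ = (|+z⟩ - |-z⟩)/√2, so ⟨-x|ψ⟩ = (-1 - i) / (√2·√6).
P = |-1 - i|² / 12 = 2/12.

0.167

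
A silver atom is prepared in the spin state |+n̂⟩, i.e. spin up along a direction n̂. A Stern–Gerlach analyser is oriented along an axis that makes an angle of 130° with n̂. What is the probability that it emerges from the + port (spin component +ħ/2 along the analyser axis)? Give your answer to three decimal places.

0.179

For spin-½, the probability of finding spin-up along an axis at angle θ to the initial spin direction is cos²(θ/2); spin-down is sin²(θ/2).
θ = 130°, so P = cos²(65°) ≈ 0.179.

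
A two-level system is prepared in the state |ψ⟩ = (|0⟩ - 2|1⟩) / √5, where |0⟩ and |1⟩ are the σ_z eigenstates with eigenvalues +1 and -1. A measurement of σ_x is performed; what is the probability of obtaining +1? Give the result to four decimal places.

0.1000

|+x⟩ = (|0⟩ + |1⟩)/√2, so ⟨+x|ψ⟩ = (-1) / (√2·√5).
P = |-1|² / 10 = 1/10.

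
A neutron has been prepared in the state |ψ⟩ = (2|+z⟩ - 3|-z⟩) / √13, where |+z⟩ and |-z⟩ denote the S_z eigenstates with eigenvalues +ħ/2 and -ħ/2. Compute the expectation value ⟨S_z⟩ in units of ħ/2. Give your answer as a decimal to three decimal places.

⟨σ_z⟩ = |a|² - |b|² divided by |a|²+|b|², with a, b the |+z⟩, |-z⟩ amplitudes.
= (4 - 9)/13 = -5/13.
⟨S_z⟩ = (ħ/2)·⟨σ_z⟩.

-0.385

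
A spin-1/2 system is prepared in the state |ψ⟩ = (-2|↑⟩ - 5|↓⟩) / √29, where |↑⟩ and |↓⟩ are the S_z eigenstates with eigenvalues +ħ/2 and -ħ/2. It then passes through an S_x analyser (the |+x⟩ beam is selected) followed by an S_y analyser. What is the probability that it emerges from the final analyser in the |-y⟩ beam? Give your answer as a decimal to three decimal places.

First analyser (S_x): P(|+x⟩) = |⟨+x|ψ⟩|² = 49/58.
After stage 1 the state is |+x⟩; P(|-y⟩) = |⟨-y|+x⟩|² = 1/2.
Joint probability = 49/58 × 1/2 = 0.422.

0.422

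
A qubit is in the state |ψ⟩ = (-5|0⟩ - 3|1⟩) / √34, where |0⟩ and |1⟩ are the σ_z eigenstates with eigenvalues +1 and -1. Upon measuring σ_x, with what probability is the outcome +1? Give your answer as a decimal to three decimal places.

|+x⟩ = (|0⟩ + |1⟩)/√2, so ⟨+x|ψ⟩ = (-8) / (√2·√34).
P = |-8|² / 68 = 64/68.

0.941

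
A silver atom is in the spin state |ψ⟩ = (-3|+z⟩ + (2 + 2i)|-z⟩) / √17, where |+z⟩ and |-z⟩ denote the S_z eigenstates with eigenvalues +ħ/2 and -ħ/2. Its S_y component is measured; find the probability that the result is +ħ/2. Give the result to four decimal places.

0.1471

|+y⟩ = (|+z⟩ + i|-z⟩)/√2, so ⟨+y|ψ⟩ = (-1 - 2i) / (√2·√17).
P = |-1 - 2i|² / 34 = 5/34.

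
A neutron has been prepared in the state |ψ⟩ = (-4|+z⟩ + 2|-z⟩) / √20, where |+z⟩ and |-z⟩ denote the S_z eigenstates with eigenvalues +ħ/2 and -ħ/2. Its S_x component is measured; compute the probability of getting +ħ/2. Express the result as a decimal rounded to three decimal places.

0.100

|+x⟩ = (|+z⟩ + |-z⟩)/√2, so ⟨+x|ψ⟩ = (-2) / (√2·√20).
P = |-2|² / 40 = 4/40.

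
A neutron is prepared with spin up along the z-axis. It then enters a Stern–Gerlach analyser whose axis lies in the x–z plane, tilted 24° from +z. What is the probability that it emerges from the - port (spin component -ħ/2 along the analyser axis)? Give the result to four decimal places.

For spin-½, the probability of finding spin-up along an axis at angle θ to the initial spin direction is cos²(θ/2); spin-down is sin²(θ/2).
θ = 24°, so P = sin²(12°) ≈ 0.0432.

0.0432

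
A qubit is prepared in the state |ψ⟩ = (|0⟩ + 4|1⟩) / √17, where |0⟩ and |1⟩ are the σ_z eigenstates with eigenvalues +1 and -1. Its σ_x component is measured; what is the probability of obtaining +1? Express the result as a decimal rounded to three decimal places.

|+x⟩ = (|0⟩ + |1⟩)/√2, so ⟨+x|ψ⟩ = (5) / (√2·√17).
P = |5|² / 34 = 25/34.

0.735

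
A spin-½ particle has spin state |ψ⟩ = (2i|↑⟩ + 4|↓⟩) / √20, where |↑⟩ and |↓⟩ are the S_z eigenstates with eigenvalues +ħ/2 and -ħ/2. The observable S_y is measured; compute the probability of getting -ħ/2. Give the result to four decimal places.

|-y⟩ = (|↑⟩ - i|↓⟩)/√2, so ⟨-y|ψ⟩ = (6i) / (√2·√20).
P = |6i|² / 40 = 36/40.

0.9000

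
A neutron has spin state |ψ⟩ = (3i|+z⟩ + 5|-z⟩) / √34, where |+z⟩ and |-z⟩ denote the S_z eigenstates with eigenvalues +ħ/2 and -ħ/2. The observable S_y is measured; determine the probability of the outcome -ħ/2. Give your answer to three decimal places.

0.941

|-y⟩ = (|+z⟩ - i|-z⟩)/√2, so ⟨-y|ψ⟩ = (8i) / (√2·√34).
P = |8i|² / 68 = 64/68.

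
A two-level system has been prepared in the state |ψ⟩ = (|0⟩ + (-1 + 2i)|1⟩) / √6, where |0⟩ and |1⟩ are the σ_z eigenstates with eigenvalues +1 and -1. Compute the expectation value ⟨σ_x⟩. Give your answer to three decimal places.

⟨σ_x⟩ = 2 Re(a* b)/(|a|²+|b|²) with a = 1, b = (-1 + 2i).
a* b = (-1 + 2i), so ⟨σ_x⟩ = -2/6.

-0.333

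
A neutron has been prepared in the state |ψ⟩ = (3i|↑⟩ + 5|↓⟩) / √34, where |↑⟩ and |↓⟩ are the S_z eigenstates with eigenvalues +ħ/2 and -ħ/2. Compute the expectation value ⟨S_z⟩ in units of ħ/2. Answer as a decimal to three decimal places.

⟨σ_z⟩ = |a|² - |b|² divided by |a|²+|b|², with a, b the |↑⟩, |↓⟩ amplitudes.
= (9 - 25)/34 = -16/34.
⟨S_z⟩ = (ħ/2)·⟨σ_z⟩.

-0.471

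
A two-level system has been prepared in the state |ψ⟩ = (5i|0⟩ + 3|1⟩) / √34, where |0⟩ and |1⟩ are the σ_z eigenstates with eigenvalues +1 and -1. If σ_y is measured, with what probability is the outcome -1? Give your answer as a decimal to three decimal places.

|-y⟩ = (|0⟩ - i|1⟩)/√2, so ⟨-y|ψ⟩ = (8i) / (√2·√34).
P = |8i|² / 68 = 64/68.

0.941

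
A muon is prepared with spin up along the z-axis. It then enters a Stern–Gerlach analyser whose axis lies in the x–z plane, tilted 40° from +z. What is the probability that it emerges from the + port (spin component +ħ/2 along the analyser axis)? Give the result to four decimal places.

0.8830

For spin-½, the probability of finding spin-up along an axis at angle θ to the initial spin direction is cos²(θ/2); spin-down is sin²(θ/2).
θ = 40°, so P = cos²(20°) ≈ 0.8830.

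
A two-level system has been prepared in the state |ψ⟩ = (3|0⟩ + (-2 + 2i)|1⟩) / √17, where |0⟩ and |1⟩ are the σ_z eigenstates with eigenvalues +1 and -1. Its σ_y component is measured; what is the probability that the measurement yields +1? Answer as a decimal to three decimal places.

|+y⟩ = (|0⟩ + i|1⟩)/√2, so ⟨+y|ψ⟩ = (5 + 2i) / (√2·√17).
P = |5 + 2i|² / 34 = 29/34.

0.853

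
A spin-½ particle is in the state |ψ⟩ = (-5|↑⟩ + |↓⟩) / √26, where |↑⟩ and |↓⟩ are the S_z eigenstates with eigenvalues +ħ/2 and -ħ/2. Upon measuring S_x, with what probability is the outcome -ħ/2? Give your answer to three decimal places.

0.692

|-x⟩ = (|↑⟩ - |↓⟩)/√2, so ⟨-x|ψ⟩ = (-6) / (√2·√26).
P = |-6|² / 52 = 36/52.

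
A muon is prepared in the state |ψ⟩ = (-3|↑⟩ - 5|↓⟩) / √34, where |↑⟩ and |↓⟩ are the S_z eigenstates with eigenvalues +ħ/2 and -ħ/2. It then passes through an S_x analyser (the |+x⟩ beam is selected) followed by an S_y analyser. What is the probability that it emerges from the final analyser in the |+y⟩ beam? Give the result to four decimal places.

First analyser (S_x): P(|+x⟩) = |⟨+x|ψ⟩|² = 64/68.
After stage 1 the state is |+x⟩; P(|+y⟩) = |⟨+y|+x⟩|² = 1/2.
Joint probability = 64/68 × 1/2 = 0.4706.

0.4706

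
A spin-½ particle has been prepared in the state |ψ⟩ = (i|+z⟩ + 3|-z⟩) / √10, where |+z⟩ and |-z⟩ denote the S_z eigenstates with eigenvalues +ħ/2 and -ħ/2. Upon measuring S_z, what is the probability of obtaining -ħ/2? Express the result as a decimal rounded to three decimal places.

0.900

The -ħ/2 outcome corresponds to |-z⟩. Its amplitude in |ψ⟩ is 3/√10.
P = |3|² / 10 = 9/10.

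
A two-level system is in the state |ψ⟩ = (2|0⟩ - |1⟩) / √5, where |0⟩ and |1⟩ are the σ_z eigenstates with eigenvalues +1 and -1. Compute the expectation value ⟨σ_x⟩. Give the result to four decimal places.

⟨σ_x⟩ = 2 Re(a* b)/(|a|²+|b|²) with a = 2, b = -1.
a* b = -2, so ⟨σ_x⟩ = -4/5.

-0.8000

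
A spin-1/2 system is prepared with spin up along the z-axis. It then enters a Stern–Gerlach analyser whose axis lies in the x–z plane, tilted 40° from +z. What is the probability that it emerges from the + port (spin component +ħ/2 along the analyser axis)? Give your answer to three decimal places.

For spin-½, the probability of finding spin-up along an axis at angle θ to the initial spin direction is cos²(θ/2); spin-down is sin²(θ/2).
θ = 40°, so P = cos²(20°) ≈ 0.883.

0.883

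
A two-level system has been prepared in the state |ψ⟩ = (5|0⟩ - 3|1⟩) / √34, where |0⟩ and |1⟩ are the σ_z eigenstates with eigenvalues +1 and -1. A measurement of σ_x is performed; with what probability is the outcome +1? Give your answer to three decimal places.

|+x⟩ = (|0⟩ + |1⟩)/√2, so ⟨+x|ψ⟩ = (2) / (√2·√34).
P = |2|² / 68 = 4/68.

0.059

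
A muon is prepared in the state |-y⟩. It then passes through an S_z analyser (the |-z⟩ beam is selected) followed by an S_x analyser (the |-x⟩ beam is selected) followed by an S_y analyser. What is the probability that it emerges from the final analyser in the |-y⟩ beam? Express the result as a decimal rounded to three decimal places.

0.125

First analyser (S_z): from |-y⟩, P(|-z⟩) = 1/2.
After stage 1 the state is |-z⟩; P(|-x⟩) = |⟨-x|-z⟩|² = 1/2.
After stage 2 the state is |-x⟩; P(|-y⟩) = |⟨-y|-x⟩|² = 1/2.
Joint probability = 1/2 × 1/2 × 1/2 = 0.125.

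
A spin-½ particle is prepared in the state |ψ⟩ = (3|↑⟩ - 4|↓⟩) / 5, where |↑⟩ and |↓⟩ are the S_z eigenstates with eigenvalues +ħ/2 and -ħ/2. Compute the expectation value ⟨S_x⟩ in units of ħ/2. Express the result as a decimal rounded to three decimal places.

-0.960

⟨σ_x⟩ = 2 Re(a* b)/(|a|²+|b|²) with a = 3, b = -4.
a* b = -12, so ⟨σ_x⟩ = -24/25.
⟨S_x⟩ = (ħ/2)·⟨σ_x⟩.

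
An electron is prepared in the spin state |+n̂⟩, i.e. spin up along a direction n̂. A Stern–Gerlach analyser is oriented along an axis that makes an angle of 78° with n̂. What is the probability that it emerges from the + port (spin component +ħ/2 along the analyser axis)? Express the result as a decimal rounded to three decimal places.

0.604

For spin-½, the probability of finding spin-up along an axis at angle θ to the initial spin direction is cos²(θ/2); spin-down is sin²(θ/2).
θ = 78°, so P = cos²(39°) ≈ 0.604.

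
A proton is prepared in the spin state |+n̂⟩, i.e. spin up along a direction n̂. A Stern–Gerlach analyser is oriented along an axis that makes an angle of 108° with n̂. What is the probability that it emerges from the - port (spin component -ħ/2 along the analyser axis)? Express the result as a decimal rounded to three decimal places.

For spin-½, the probability of finding spin-up along an axis at angle θ to the initial spin direction is cos²(θ/2); spin-down is sin²(θ/2).
θ = 108°, so P = sin²(54°) ≈ 0.655.

0.655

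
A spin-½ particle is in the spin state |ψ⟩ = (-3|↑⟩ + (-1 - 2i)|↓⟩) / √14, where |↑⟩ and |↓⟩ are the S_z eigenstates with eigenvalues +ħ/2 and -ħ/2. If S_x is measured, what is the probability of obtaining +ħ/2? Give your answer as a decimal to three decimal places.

0.714

|+x⟩ = (|↑⟩ + |↓⟩)/√2, so ⟨+x|ψ⟩ = (-4 - 2i) / (√2·√14).
P = |-4 - 2i|² / 28 = 20/28.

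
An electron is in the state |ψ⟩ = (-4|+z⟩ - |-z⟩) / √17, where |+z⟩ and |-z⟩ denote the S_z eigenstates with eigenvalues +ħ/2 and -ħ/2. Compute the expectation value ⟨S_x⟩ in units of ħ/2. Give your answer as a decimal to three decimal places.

0.471

⟨σ_x⟩ = 2 Re(a* b)/(|a|²+|b|²) with a = -4, b = -1.
a* b = 4, so ⟨σ_x⟩ = 8/17.
⟨S_x⟩ = (ħ/2)·⟨σ_x⟩.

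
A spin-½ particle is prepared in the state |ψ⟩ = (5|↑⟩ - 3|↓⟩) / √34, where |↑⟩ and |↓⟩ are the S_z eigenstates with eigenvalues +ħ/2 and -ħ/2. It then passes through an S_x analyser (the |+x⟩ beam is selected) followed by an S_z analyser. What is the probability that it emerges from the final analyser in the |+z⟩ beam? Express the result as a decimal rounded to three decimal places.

0.029

First analyser (S_x): P(|+x⟩) = |⟨+x|ψ⟩|² = 4/68.
After stage 1 the state is |+x⟩; P(|+z⟩) = |⟨+z|+x⟩|² = 1/2.
Joint probability = 4/68 × 1/2 = 0.029.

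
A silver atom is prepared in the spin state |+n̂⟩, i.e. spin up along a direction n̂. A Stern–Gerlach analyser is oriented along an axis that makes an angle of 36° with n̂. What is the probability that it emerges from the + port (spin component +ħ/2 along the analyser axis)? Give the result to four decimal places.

0.9045

For spin-½, the probability of finding spin-up along an axis at angle θ to the initial spin direction is cos²(θ/2); spin-down is sin²(θ/2).
θ = 36°, so P = cos²(18°) ≈ 0.9045.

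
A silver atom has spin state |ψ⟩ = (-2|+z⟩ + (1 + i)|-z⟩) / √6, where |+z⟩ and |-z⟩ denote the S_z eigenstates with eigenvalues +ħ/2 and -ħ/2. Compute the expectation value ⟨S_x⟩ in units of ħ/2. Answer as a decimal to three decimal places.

⟨σ_x⟩ = 2 Re(a* b)/(|a|²+|b|²) with a = -2, b = (1 + i).
a* b = (-2 - 2i), so ⟨σ_x⟩ = -4/6.
⟨S_x⟩ = (ħ/2)·⟨σ_x⟩.

-0.667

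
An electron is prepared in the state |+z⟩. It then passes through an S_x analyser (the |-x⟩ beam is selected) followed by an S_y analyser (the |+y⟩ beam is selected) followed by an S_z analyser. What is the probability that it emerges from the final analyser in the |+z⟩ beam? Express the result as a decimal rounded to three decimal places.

First analyser (S_x): from |+z⟩, P(|-x⟩) = 1/2.
After stage 1 the state is |-x⟩; P(|+y⟩) = |⟨+y|-x⟩|² = 1/2.
After stage 2 the state is |+y⟩; P(|+z⟩) = |⟨+z|+y⟩|² = 1/2.
Joint probability = 1/2 × 1/2 × 1/2 = 0.125.

0.125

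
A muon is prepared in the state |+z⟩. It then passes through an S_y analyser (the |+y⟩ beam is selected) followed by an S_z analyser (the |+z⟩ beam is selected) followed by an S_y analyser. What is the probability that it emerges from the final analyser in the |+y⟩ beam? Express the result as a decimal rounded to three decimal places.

0.125

First analyser (S_y): from |+z⟩, P(|+y⟩) = 1/2.
After stage 1 the state is |+y⟩; P(|+z⟩) = |⟨+z|+y⟩|² = 1/2.
After stage 2 the state is |+z⟩; P(|+y⟩) = |⟨+y|+z⟩|² = 1/2.
Joint probability = 1/2 × 1/2 × 1/2 = 0.125.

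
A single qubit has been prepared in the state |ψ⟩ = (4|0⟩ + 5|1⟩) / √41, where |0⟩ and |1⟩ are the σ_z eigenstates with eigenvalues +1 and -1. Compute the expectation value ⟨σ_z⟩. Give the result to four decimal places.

-0.2195

⟨σ_z⟩ = |a|² - |b|² divided by |a|²+|b|², with a, b the |0⟩, |1⟩ amplitudes.
= (16 - 25)/41 = -9/41.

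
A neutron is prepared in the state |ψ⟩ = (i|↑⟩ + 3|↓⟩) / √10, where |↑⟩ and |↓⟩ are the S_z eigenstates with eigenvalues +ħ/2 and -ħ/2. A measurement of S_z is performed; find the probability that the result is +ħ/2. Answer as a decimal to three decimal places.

0.100

The +ħ/2 outcome corresponds to |↑⟩. Its amplitude in |ψ⟩ is i/√10.
P = |i|² / 10 = 1/10.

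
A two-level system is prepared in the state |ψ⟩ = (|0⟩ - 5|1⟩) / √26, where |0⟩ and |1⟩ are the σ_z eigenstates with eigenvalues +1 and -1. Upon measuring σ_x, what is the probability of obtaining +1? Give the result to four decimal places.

0.3077

|+x⟩ = (|0⟩ + |1⟩)/√2, so ⟨+x|ψ⟩ = (-4) / (√2·√26).
P = |-4|² / 52 = 16/52.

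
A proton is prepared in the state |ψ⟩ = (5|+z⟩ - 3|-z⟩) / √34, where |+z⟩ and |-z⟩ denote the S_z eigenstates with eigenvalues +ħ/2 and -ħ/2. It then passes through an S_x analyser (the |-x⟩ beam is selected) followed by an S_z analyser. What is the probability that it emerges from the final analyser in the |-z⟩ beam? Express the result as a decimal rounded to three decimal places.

0.471

First analyser (S_x): P(|-x⟩) = |⟨-x|ψ⟩|² = 64/68.
After stage 1 the state is |-x⟩; P(|-z⟩) = |⟨-z|-x⟩|² = 1/2.
Joint probability = 64/68 × 1/2 = 0.471.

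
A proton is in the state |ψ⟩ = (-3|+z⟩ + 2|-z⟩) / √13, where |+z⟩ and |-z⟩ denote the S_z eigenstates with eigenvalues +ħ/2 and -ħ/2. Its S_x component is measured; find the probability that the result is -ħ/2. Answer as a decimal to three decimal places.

|-x⟩ = (|+z⟩ - |-z⟩)/√2, so ⟨-x|ψ⟩ = (-5) / (√2·√13).
P = |-5|² / 26 = 25/26.

0.962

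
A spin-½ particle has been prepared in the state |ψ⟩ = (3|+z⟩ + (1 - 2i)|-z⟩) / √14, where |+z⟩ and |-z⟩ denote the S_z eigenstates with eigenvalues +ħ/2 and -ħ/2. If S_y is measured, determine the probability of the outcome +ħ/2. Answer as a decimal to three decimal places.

|+y⟩ = (|+z⟩ + i|-z⟩)/√2, so ⟨+y|ψ⟩ = (1 - i) / (√2·√14).
P = |1 - i|² / 28 = 2/28.

0.071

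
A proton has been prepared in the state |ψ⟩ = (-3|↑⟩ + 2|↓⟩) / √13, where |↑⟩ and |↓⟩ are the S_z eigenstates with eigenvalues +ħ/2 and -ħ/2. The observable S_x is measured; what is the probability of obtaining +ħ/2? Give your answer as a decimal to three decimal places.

0.038

|+x⟩ = (|↑⟩ + |↓⟩)/√2, so ⟨+x|ψ⟩ = (-1) / (√2·√13).
P = |-1|² / 26 = 1/26.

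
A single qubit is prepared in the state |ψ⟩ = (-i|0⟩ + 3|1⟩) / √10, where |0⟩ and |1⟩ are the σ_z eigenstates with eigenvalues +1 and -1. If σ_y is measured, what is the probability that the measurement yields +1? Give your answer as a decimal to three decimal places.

0.800

|+y⟩ = (|0⟩ + i|1⟩)/√2, so ⟨+y|ψ⟩ = (-4i) / (√2·√10).
P = |-4i|² / 20 = 16/20.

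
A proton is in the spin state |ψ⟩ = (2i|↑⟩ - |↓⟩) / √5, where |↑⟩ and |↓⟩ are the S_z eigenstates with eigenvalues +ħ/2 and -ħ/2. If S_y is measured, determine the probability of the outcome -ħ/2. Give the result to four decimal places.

0.1000

|-y⟩ = (|↑⟩ - i|↓⟩)/√2, so ⟨-y|ψ⟩ = (i) / (√2·√5).
P = |i|² / 10 = 1/10.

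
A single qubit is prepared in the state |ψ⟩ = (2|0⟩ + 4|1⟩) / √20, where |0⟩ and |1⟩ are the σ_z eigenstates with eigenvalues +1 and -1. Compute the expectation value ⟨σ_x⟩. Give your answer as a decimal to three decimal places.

0.800

⟨σ_x⟩ = 2 Re(a* b)/(|a|²+|b|²) with a = 2, b = 4.
a* b = 8, so ⟨σ_x⟩ = 16/20.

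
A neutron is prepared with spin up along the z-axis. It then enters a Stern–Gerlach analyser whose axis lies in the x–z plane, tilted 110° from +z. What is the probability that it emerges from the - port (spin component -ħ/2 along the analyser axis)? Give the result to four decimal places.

For spin-½, the probability of finding spin-up along an axis at angle θ to the initial spin direction is cos²(θ/2); spin-down is sin²(θ/2).
θ = 110°, so P = sin²(55°) ≈ 0.6710.

0.6710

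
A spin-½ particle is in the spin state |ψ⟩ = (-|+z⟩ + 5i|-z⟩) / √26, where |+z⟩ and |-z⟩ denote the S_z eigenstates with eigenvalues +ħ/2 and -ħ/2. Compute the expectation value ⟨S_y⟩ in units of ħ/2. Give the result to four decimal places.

⟨σ_y⟩ = 2 Im(a* b)/(|a|²+|b|²) with a = -1, b = 5i.
a* b = -5i, so ⟨σ_y⟩ = -10/26.
⟨S_y⟩ = (ħ/2)·⟨σ_y⟩.

-0.3846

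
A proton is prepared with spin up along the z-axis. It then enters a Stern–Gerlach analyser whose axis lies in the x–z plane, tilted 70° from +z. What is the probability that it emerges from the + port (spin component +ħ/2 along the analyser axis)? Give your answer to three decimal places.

0.671

For spin-½, the probability of finding spin-up along an axis at angle θ to the initial spin direction is cos²(θ/2); spin-down is sin²(θ/2).
θ = 70°, so P = cos²(35°) ≈ 0.671.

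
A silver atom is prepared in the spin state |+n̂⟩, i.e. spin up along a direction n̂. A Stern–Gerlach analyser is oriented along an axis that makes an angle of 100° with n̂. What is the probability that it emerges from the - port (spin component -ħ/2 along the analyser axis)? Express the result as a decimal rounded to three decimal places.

For spin-½, the probability of finding spin-up along an axis at angle θ to the initial spin direction is cos²(θ/2); spin-down is sin²(θ/2).
θ = 100°, so P = sin²(50°) ≈ 0.587.

0.587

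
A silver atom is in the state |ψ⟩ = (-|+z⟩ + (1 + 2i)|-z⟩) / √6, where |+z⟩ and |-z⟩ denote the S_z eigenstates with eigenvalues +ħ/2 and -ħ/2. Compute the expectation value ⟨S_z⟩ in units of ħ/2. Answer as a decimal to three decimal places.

-0.667

⟨σ_z⟩ = |a|² - |b|² divided by |a|²+|b|², with a, b the |+z⟩, |-z⟩ amplitudes.
= (1 - 5)/6 = -4/6.
⟨S_z⟩ = (ħ/2)·⟨σ_z⟩.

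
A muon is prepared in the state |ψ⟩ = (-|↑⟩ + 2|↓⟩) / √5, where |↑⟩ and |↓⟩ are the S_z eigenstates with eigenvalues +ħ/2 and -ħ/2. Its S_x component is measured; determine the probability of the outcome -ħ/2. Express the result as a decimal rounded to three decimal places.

0.900

|-x⟩ = (|↑⟩ - |↓⟩)/√2, so ⟨-x|ψ⟩ = (-3) / (√2·√5).
P = |-3|² / 10 = 9/10.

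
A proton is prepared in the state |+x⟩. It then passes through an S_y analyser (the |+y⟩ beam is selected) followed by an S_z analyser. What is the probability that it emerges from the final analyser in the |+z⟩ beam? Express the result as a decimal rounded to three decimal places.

First analyser (S_y): from |+x⟩, P(|+y⟩) = 1/2.
After stage 1 the state is |+y⟩; P(|+z⟩) = |⟨+z|+y⟩|² = 1/2.
Joint probability = 1/2 × 1/2 = 0.250.

0.250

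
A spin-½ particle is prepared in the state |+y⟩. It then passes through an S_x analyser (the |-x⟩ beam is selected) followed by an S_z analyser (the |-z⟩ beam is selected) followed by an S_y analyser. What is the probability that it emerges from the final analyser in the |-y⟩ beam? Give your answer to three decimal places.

First analyser (S_x): from |+y⟩, P(|-x⟩) = 1/2.
After stage 1 the state is |-x⟩; P(|-z⟩) = |⟨-z|-x⟩|² = 1/2.
After stage 2 the state is |-z⟩; P(|-y⟩) = |⟨-y|-z⟩|² = 1/2.
Joint probability = 1/2 × 1/2 × 1/2 = 0.125.

0.125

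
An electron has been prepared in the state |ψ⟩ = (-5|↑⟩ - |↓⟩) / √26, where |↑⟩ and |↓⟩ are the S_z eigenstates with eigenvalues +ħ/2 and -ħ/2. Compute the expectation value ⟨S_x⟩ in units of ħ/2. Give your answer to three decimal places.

0.385

⟨σ_x⟩ = 2 Re(a* b)/(|a|²+|b|²) with a = -5, b = -1.
a* b = 5, so ⟨σ_x⟩ = 10/26.
⟨S_x⟩ = (ħ/2)·⟨σ_x⟩.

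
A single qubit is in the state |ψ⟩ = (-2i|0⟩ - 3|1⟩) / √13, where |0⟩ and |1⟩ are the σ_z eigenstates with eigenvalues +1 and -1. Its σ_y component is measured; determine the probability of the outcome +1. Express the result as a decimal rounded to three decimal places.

0.038

|+y⟩ = (|0⟩ + i|1⟩)/√2, so ⟨+y|ψ⟩ = (i) / (√2·√13).
P = |i|² / 26 = 1/26.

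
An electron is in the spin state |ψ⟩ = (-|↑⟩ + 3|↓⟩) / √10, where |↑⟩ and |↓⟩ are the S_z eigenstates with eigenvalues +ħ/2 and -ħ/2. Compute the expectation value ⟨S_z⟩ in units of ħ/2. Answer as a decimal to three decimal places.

-0.800

⟨σ_z⟩ = |a|² - |b|² divided by |a|²+|b|², with a, b the |↑⟩, |↓⟩ amplitudes.
= (1 - 9)/10 = -8/10.
⟨S_z⟩ = (ħ/2)·⟨σ_z⟩.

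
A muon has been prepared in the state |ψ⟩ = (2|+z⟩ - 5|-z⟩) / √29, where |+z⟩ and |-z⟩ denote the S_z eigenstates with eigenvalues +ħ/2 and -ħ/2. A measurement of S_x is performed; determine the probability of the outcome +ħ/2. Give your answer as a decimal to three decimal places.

0.155

|+x⟩ = (|+z⟩ + |-z⟩)/√2, so ⟨+x|ψ⟩ = (-3) / (√2·√29).
P = |-3|² / 58 = 9/58.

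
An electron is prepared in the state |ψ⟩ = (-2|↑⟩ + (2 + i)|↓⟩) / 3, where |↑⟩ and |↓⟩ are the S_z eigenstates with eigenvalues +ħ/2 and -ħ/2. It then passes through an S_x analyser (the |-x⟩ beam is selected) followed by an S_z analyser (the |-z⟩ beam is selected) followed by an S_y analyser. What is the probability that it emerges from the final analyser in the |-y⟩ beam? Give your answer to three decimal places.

First analyser (S_x): P(|-x⟩) = |⟨-x|ψ⟩|² = 17/18.
After stage 1 the state is |-x⟩; P(|-z⟩) = |⟨-z|-x⟩|² = 1/2.
After stage 2 the state is |-z⟩; P(|-y⟩) = |⟨-y|-z⟩|² = 1/2.
Joint probability = 17/18 × 1/2 × 1/2 = 0.236.

0.236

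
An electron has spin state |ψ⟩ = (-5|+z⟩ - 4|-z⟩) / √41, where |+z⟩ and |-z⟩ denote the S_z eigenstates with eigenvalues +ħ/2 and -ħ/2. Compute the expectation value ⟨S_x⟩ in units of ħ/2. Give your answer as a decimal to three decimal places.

⟨σ_x⟩ = 2 Re(a* b)/(|a|²+|b|²) with a = -5, b = -4.
a* b = 20, so ⟨σ_x⟩ = 40/41.
⟨S_x⟩ = (ħ/2)·⟨σ_x⟩.

0.976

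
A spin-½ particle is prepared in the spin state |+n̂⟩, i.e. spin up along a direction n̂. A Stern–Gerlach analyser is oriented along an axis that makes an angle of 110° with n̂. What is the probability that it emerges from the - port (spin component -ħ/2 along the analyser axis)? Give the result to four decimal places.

0.6710

For spin-½, the probability of finding spin-up along an axis at angle θ to the initial spin direction is cos²(θ/2); spin-down is sin²(θ/2).
θ = 110°, so P = sin²(55°) ≈ 0.6710.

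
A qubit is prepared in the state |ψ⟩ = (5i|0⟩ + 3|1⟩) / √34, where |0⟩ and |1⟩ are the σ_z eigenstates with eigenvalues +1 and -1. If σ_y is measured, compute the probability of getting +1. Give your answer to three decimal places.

|+y⟩ = (|0⟩ + i|1⟩)/√2, so ⟨+y|ψ⟩ = (2i) / (√2·√34).
P = |2i|² / 68 = 4/68.

0.059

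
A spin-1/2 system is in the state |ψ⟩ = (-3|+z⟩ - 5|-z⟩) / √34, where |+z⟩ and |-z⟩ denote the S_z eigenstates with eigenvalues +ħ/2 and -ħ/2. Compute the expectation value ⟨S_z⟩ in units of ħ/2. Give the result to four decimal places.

⟨σ_z⟩ = |a|² - |b|² divided by |a|²+|b|², with a, b the |+z⟩, |-z⟩ amplitudes.
= (9 - 25)/34 = -16/34.
⟨S_z⟩ = (ħ/2)·⟨σ_z⟩.

-0.4706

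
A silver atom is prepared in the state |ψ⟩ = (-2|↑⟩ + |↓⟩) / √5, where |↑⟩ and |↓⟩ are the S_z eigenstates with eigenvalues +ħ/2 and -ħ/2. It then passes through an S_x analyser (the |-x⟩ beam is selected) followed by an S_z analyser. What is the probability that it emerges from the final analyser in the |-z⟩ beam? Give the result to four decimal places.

First analyser (S_x): P(|-x⟩) = |⟨-x|ψ⟩|² = 9/10.
After stage 1 the state is |-x⟩; P(|-z⟩) = |⟨-z|-x⟩|² = 1/2.
Joint probability = 9/10 × 1/2 = 0.4500.

0.4500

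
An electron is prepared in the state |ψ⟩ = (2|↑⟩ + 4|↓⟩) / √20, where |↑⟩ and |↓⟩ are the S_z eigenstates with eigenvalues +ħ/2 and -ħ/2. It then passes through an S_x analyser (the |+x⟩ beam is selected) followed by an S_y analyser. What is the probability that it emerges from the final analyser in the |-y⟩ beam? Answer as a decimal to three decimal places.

First analyser (S_x): P(|+x⟩) = |⟨+x|ψ⟩|² = 36/40.
After stage 1 the state is |+x⟩; P(|-y⟩) = |⟨-y|+x⟩|² = 1/2.
Joint probability = 36/40 × 1/2 = 0.450.

0.450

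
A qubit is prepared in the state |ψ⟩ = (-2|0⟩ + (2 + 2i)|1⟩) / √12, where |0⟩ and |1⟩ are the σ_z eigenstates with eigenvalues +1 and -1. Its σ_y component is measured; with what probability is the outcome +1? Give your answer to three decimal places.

0.167

|+y⟩ = (|0⟩ + i|1⟩)/√2, so ⟨+y|ψ⟩ = (-2i) / (√2·√12).
P = |-2i|² / 24 = 4/24.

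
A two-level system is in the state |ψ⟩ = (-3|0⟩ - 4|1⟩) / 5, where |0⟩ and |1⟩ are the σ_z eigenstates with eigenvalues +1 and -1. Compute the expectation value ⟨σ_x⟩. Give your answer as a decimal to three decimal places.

⟨σ_x⟩ = 2 Re(a* b)/(|a|²+|b|²) with a = -3, b = -4.
a* b = 12, so ⟨σ_x⟩ = 24/25.

0.960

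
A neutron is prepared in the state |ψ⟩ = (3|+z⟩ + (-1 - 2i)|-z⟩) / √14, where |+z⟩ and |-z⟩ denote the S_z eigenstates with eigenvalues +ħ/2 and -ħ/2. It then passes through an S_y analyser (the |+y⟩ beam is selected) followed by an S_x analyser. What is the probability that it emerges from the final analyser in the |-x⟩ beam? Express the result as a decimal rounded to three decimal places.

First analyser (S_y): P(|+y⟩) = |⟨+y|ψ⟩|² = 2/28.
After stage 1 the state is |+y⟩; P(|-x⟩) = |⟨-x|+y⟩|² = 1/2.
Joint probability = 2/28 × 1/2 = 0.036.

0.036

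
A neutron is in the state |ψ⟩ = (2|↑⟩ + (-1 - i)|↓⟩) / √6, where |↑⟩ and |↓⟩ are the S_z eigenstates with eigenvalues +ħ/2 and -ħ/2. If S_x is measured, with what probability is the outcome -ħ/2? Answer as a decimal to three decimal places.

|-x⟩ = (|↑⟩ - |↓⟩)/√2, so ⟨-x|ψ⟩ = (3 + i) / (√2·√6).
P = |3 + i|² / 12 = 10/12.

0.833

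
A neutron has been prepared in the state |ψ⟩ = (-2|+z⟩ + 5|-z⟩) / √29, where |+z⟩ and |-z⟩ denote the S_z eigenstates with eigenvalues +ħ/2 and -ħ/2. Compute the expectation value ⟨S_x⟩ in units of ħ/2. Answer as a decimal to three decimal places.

⟨σ_x⟩ = 2 Re(a* b)/(|a|²+|b|²) with a = -2, b = 5.
a* b = -10, so ⟨σ_x⟩ = -20/29.
⟨S_x⟩ = (ħ/2)·⟨σ_x⟩.

-0.690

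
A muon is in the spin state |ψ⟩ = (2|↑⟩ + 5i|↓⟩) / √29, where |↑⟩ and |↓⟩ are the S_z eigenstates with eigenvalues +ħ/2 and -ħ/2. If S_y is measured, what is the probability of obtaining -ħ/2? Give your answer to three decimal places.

|-y⟩ = (|↑⟩ - i|↓⟩)/√2, so ⟨-y|ψ⟩ = (-3) / (√2·√29).
P = |-3|² / 58 = 9/58.

0.155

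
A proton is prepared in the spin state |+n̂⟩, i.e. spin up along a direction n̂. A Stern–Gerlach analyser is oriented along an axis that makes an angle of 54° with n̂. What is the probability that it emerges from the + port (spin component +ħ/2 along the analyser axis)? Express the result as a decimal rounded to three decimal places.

For spin-½, the probability of finding spin-up along an axis at angle θ to the initial spin direction is cos²(θ/2); spin-down is sin²(θ/2).
θ = 54°, so P = cos²(27°) ≈ 0.794.

0.794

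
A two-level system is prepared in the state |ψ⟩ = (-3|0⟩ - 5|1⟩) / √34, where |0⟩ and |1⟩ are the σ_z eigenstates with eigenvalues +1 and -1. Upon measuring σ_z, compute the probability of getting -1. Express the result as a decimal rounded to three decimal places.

0.735

The -1 outcome corresponds to |1⟩. Its amplitude in |ψ⟩ is -5/√34.
P = |-5|² / 34 = 25/34.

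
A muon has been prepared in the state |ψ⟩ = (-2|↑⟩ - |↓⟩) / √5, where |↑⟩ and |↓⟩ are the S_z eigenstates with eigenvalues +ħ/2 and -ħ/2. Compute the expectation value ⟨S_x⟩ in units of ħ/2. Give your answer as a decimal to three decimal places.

0.800

⟨σ_x⟩ = 2 Re(a* b)/(|a|²+|b|²) with a = -2, b = -1.
a* b = 2, so ⟨σ_x⟩ = 4/5.
⟨S_x⟩ = (ħ/2)·⟨σ_x⟩.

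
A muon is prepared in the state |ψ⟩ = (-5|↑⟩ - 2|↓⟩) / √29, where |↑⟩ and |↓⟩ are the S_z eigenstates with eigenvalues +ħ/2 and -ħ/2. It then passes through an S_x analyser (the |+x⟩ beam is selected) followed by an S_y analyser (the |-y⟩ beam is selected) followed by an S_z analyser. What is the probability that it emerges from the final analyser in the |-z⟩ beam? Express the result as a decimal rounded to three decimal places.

0.211

First analyser (S_x): P(|+x⟩) = |⟨+x|ψ⟩|² = 49/58.
After stage 1 the state is |+x⟩; P(|-y⟩) = |⟨-y|+x⟩|² = 1/2.
After stage 2 the state is |-y⟩; P(|-z⟩) = |⟨-z|-y⟩|² = 1/2.
Joint probability = 49/58 × 1/2 × 1/2 = 0.211.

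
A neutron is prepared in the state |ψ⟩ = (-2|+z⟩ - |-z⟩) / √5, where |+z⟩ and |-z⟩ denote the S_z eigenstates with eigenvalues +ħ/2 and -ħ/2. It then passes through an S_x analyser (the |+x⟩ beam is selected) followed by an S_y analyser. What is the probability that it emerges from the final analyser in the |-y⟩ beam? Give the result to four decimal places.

First analyser (S_x): P(|+x⟩) = |⟨+x|ψ⟩|² = 9/10.
After stage 1 the state is |+x⟩; P(|-y⟩) = |⟨-y|+x⟩|² = 1/2.
Joint probability = 9/10 × 1/2 = 0.4500.

0.4500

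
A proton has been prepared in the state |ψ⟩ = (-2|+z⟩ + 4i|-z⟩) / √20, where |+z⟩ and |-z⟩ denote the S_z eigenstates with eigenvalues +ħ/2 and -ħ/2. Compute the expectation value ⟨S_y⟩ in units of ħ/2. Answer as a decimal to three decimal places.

-0.800

⟨σ_y⟩ = 2 Im(a* b)/(|a|²+|b|²) with a = -2, b = 4i.
a* b = -8i, so ⟨σ_y⟩ = -16/20.
⟨S_y⟩ = (ħ/2)·⟨σ_y⟩.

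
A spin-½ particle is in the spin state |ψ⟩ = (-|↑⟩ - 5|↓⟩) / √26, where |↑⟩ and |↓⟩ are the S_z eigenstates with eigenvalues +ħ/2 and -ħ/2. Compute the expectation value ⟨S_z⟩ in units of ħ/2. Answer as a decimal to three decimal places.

-0.923

⟨σ_z⟩ = |a|² - |b|² divided by |a|²+|b|², with a, b the |↑⟩, |↓⟩ amplitudes.
= (1 - 25)/26 = -24/26.
⟨S_z⟩ = (ħ/2)·⟨σ_z⟩.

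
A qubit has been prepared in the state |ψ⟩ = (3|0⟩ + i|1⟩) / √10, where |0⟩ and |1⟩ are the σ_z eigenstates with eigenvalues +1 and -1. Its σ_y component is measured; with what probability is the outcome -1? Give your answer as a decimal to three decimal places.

0.200

|-y⟩ = (|0⟩ - i|1⟩)/√2, so ⟨-y|ψ⟩ = (2) / (√2·√10).
P = |2|² / 20 = 4/20.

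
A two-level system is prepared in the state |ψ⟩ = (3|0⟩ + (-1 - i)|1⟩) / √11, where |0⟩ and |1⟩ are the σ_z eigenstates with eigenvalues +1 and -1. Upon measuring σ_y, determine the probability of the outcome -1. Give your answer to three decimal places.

0.773

|-y⟩ = (|0⟩ - i|1⟩)/√2, so ⟨-y|ψ⟩ = (4 - i) / (√2·√11).
P = |4 - i|² / 22 = 17/22.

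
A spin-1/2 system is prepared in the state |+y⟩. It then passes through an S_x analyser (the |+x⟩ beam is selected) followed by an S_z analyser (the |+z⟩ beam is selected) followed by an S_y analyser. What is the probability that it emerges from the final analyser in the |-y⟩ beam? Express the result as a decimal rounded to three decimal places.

First analyser (S_x): from |+y⟩, P(|+x⟩) = 1/2.
After stage 1 the state is |+x⟩; P(|+z⟩) = |⟨+z|+x⟩|² = 1/2.
After stage 2 the state is |+z⟩; P(|-y⟩) = |⟨-y|+z⟩|² = 1/2.
Joint probability = 1/2 × 1/2 × 1/2 = 0.125.

0.125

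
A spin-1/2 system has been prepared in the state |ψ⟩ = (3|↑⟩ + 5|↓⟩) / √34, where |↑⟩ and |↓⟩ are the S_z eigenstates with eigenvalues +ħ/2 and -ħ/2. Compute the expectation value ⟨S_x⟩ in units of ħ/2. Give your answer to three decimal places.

0.882

⟨σ_x⟩ = 2 Re(a* b)/(|a|²+|b|²) with a = 3, b = 5.
a* b = 15, so ⟨σ_x⟩ = 30/34.
⟨S_x⟩ = (ħ/2)·⟨σ_x⟩.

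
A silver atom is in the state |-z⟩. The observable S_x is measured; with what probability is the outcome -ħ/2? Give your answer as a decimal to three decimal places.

0.500

In the S_z basis, |-z⟩ = |-z⟩ and |-x⟩ = (|+z⟩ - |-z⟩)/√2.
|⟨-x|-z⟩|² = 1/2.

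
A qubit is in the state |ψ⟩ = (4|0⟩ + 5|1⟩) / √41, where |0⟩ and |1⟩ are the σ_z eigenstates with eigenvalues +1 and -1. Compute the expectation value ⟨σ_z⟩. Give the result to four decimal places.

-0.2195

⟨σ_z⟩ = |a|² - |b|² divided by |a|²+|b|², with a, b the |0⟩, |1⟩ amplitudes.
= (16 - 25)/41 = -9/41.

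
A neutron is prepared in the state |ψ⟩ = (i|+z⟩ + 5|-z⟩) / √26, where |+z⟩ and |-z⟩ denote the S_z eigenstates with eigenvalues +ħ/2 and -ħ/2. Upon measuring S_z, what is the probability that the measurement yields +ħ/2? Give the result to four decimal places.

0.0385

The +ħ/2 outcome corresponds to |+z⟩. Its amplitude in |ψ⟩ is i/√26.
P = |i|² / 26 = 1/26.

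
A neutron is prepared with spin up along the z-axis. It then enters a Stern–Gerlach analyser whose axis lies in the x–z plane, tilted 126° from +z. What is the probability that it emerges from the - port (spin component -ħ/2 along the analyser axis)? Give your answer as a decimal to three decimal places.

For spin-½, the probability of finding spin-up along an axis at angle θ to the initial spin direction is cos²(θ/2); spin-down is sin²(θ/2).
θ = 126°, so P = sin²(63°) ≈ 0.794.

0.794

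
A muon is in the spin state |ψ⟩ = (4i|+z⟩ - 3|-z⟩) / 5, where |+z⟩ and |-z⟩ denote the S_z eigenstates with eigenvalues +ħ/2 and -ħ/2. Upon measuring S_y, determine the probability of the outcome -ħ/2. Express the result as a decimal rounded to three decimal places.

|-y⟩ = (|+z⟩ - i|-z⟩)/√2, so ⟨-y|ψ⟩ = (i) / (√2·5).
P = |i|² / 50 = 1/50.

0.020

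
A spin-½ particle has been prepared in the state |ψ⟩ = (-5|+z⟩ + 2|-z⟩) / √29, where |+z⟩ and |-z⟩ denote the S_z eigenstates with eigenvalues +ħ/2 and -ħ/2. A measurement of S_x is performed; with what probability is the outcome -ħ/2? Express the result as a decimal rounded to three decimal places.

|-x⟩ = (|+z⟩ - |-z⟩)/√2, so ⟨-x|ψ⟩ = (-7) / (√2·√29).
P = |-7|² / 58 = 49/58.

0.845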